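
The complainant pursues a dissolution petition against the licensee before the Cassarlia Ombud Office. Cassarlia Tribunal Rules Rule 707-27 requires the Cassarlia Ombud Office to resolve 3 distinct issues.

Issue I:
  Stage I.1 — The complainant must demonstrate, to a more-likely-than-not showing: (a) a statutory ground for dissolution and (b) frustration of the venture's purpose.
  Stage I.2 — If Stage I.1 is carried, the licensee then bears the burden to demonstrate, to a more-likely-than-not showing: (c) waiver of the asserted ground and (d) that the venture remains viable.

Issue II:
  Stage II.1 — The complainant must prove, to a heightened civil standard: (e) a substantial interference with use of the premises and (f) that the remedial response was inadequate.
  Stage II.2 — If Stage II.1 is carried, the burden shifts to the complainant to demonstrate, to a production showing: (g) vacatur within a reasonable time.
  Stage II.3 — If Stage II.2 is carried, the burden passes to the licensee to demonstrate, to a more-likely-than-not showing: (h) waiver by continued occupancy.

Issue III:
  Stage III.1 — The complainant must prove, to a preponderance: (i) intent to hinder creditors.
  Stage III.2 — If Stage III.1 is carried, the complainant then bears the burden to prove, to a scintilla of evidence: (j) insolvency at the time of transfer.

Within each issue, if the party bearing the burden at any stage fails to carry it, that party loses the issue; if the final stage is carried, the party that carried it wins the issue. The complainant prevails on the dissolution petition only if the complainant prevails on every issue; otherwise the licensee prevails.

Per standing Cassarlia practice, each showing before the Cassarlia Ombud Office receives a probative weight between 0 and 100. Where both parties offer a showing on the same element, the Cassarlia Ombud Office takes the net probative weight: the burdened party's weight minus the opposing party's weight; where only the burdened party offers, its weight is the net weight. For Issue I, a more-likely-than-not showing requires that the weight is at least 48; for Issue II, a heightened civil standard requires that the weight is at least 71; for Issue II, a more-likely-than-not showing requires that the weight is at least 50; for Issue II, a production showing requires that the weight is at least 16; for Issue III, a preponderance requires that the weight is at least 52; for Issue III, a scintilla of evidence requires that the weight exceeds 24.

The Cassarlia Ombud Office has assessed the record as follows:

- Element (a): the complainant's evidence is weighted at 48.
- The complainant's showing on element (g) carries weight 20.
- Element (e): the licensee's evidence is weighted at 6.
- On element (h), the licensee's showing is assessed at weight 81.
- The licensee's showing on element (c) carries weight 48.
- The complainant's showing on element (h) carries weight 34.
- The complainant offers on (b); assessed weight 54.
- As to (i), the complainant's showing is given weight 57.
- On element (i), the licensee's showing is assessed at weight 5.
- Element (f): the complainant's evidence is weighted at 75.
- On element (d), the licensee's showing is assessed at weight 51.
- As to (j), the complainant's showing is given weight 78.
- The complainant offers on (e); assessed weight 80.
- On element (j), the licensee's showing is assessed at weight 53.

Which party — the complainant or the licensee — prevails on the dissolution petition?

licensee

— Issue I —
At Stage I.1 the complainant must meet a more-likely-than-not showing (weight is at least 48): on (a) the weight is 48, which does reach 48, so (a) meets the standard; on (b) the weight is 54, which does reach 48, so (b) meets the standard.
  Stage I.1 is satisfied; the onus moves to the licensee.
At Stage I.2 the licensee must meet a more-likely-than-not showing (weight is at least 48): on (c) the weight is 48, ≥ 48, so (c) meets the standard; on (d) the weight is 51, which does reach 48, so (d) meets the standard.
  Stage I.2 carried; the final stage is satisfied.
All stages carried — the licensee prevails on this issue.
— Issue II —
Stage II.1 (complainant, a heightened civil standard, weight is at least 71): (e) net 80−6=74 ≥ 71 — meets; (f) 75 ≥ 71 — meets.
  All elements met. The complainant retains the burden for Stage II.2.
Stage II.2 (complainant, a production showing, weight is at least 16): (g) 20 ≥ 16 — meets.
  Stage II.2 carried; the burden shifts to the licensee.
Stage II.3 (licensee, a more-likely-than-not showing, weight is at least 50): (h) net 81−34=47 < 50 — fails.
  Not every element is met, so the licensee fails to carry Stage II.3.
The analysis ends at Stage II.3; the complainant prevails on this issue.
— Issue III —
At Stage III.1 the complainant must meet a preponderance (weight is at least 52): on (i) the weight is 57 less the opposing 5 gives net 52, ≥ 52, so (i) meets the standard.
  Stage III.1 carried; the burden remains with the complainant.
At Stage III.2 the complainant must meet a scintilla of evidence (weight exceeds 24): on (j) the weight is 78 less the opposing 53 gives net 25, > 24, so (j) meets the standard.
  Stage III.2 carried; the final stage is satisfied.
Every stage carried; the complainant prevails on this issue.
Per-issue: Issue I → licensee; Issue II → complainant; Issue III → complainant. The complainant must prevail on every issue; overall, the licensee prevails.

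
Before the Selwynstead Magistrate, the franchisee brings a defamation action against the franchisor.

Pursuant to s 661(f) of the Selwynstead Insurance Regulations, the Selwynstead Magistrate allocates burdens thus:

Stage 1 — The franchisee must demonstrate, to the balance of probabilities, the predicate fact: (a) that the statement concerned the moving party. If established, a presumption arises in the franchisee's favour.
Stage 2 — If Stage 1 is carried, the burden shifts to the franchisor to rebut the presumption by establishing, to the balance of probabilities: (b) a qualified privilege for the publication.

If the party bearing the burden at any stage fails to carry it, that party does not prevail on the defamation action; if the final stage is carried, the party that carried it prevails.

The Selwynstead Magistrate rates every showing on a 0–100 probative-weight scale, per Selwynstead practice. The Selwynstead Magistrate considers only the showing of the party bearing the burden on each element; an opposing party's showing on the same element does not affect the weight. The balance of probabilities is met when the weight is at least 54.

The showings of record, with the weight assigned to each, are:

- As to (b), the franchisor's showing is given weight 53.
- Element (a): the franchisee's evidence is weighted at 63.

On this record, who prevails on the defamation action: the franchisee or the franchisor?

franchisee

Stage 1 (franchisee, the balance of probabilities, weight is at least 54): (a) 63 ≥ 54 — meets.
  All elements met. The burden passes to the franchisor.
Stage 2 (franchisor, the balance of probabilities, weight is at least 54): (b) 53 < 54 — fails.
  Stage 2 not carried; the franchisor fails its burden.
The franchisee prevails.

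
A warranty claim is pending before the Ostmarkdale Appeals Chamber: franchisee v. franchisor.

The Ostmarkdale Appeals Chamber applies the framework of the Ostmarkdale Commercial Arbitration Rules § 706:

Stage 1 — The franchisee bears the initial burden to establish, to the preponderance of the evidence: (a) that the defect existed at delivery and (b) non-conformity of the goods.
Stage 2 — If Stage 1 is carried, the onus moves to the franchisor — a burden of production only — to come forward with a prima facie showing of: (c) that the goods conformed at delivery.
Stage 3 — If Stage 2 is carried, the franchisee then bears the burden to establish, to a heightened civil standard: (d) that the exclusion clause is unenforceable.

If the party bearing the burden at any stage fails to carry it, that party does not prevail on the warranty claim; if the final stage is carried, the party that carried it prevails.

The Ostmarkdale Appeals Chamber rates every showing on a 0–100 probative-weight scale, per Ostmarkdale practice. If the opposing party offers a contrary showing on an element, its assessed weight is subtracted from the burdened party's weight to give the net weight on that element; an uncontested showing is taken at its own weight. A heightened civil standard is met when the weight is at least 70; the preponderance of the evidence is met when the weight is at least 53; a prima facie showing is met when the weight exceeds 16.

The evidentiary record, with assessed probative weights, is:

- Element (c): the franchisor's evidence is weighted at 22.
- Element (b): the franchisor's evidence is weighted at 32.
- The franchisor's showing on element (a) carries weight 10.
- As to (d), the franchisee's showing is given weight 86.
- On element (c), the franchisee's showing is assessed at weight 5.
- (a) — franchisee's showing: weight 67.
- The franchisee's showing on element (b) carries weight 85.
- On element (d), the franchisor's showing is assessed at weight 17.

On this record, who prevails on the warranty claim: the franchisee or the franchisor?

Stage 1 — burden on franchisee; standard: the preponderance of the evidence (weight is at least 53).
    (a): 67 − 10 = 57 ≥ 53 [met]
    (b): 85 − 32 = 53 ≥ 53 [met]
  Stage 1 is satisfied; the onus moves to the franchisor.
Stage 2 — burden on franchisor; standard: a prima facie showing (weight exceeds 16).
    (c): 22 − 5 = 17 > 16 [met]
  All elements met. The burden passes to the franchisee.
Stage 3 — burden on franchisee; standard: a heightened civil standard (weight is at least 70).
    (d): 86 − 17 = 69 < 70 [not met]
  Not every element is met, so the franchisee fails to carry Stage 3.
The franchisor prevails.

franchisor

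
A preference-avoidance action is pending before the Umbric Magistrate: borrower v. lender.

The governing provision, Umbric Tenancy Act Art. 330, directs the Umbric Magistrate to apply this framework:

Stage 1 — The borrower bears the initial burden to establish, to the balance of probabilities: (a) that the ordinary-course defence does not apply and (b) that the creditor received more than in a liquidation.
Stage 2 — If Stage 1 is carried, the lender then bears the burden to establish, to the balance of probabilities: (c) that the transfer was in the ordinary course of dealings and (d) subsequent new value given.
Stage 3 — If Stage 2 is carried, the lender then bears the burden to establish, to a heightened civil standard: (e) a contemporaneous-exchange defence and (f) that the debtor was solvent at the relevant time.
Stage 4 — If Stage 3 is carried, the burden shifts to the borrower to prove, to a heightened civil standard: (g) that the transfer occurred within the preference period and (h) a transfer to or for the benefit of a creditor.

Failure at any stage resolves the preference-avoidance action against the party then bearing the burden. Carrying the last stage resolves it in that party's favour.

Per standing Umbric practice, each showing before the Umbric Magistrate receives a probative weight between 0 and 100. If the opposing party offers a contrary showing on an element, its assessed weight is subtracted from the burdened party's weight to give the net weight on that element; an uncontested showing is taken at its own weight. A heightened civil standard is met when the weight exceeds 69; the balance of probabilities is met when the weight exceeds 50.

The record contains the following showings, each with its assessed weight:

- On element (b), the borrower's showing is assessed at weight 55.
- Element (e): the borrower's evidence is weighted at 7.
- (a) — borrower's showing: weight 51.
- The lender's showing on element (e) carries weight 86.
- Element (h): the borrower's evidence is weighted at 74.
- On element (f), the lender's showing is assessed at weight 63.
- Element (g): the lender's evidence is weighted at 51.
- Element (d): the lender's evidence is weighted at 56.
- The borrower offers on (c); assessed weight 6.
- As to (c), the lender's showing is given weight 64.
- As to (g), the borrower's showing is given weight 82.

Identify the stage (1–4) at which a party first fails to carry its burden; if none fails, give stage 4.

stage 3

At Stage 1 the borrower must meet the balance of probabilities (weight exceeds 50): on (a) the weight is 51, which does exceed 50, so (a) meets the standard; on (b) the weight is 55, > 50, so (b) meets the standard.
  The borrower carries Stage 1; the lender now bears the burden.
At Stage 2 the lender must meet the balance of probabilities (weight exceeds 50): on (c) the weight is 64 less the opposing 6 gives net 58, > 50, so (c) meets the standard; on (d) the weight is 56, > 50, so (d) meets the standard.
  All elements met. The lender retains the burden for Stage 3.
At Stage 3 the lender must meet a heightened civil standard (weight exceeds 69): on (e) the weight is 86 less the opposing 7 gives net 79, which does exceed 69, so (e) meets the standard; on (f) the weight is 63, ≤ 69, so (f) does not meet the standard.
  The lender does not carry Stage 3.
The analysis ends at Stage 3; the borrower prevails.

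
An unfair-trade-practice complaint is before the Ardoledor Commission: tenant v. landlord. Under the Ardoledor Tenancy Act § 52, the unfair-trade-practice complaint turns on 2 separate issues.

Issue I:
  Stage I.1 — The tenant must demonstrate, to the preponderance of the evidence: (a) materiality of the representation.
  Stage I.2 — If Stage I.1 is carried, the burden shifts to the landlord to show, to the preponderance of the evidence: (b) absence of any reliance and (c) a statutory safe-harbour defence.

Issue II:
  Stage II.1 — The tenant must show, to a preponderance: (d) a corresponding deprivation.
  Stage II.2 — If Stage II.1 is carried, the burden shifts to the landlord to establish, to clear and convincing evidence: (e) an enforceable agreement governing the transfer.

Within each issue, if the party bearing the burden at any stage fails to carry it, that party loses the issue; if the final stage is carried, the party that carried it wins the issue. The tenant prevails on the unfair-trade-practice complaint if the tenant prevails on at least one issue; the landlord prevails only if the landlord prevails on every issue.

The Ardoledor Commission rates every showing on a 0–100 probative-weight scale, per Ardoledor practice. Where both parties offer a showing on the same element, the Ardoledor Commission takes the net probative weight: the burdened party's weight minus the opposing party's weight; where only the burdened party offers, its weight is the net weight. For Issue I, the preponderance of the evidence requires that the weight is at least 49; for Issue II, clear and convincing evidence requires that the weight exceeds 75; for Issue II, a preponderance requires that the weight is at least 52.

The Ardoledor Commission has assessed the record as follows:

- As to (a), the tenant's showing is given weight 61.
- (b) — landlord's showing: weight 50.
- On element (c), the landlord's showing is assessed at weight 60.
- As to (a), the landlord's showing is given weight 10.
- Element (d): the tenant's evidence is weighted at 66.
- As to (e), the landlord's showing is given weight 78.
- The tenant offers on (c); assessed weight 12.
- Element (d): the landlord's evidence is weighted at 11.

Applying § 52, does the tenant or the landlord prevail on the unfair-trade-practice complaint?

— Issue I —
Stage I.1 (tenant, the preponderance of the evidence, weight is at least 49): (a) net 61−10=51 ≥ 49 — meets.
  Stage I.1 is satisfied; the onus moves to the landlord.
Stage I.2 (landlord, the preponderance of the evidence, weight is at least 49): (b) 50 ≥ 49 — meets; (c) net 60−12=48 < 49 — fails.
  The landlord does not carry Stage I.2.
The tenant prevails on this issue.
— Issue II —
Stage II.1 — burden on tenant; standard: a preponderance (weight is at least 52).
    (d): 66 − 11 = 55 ≥ 52 [met]
  All elements met. The burden passes to the landlord.
Stage II.2 — burden on landlord; standard: clear and convincing evidence (weight exceeds 75).
    (e): 78 > 75 [met]
  All elements met at the final stage.
With every stage satisfied, the landlord prevails on this issue.
Per-issue: Issue I → tenant; Issue II → landlord. The tenant must prevail on at least one issue; overall, the tenant prevails.

tenant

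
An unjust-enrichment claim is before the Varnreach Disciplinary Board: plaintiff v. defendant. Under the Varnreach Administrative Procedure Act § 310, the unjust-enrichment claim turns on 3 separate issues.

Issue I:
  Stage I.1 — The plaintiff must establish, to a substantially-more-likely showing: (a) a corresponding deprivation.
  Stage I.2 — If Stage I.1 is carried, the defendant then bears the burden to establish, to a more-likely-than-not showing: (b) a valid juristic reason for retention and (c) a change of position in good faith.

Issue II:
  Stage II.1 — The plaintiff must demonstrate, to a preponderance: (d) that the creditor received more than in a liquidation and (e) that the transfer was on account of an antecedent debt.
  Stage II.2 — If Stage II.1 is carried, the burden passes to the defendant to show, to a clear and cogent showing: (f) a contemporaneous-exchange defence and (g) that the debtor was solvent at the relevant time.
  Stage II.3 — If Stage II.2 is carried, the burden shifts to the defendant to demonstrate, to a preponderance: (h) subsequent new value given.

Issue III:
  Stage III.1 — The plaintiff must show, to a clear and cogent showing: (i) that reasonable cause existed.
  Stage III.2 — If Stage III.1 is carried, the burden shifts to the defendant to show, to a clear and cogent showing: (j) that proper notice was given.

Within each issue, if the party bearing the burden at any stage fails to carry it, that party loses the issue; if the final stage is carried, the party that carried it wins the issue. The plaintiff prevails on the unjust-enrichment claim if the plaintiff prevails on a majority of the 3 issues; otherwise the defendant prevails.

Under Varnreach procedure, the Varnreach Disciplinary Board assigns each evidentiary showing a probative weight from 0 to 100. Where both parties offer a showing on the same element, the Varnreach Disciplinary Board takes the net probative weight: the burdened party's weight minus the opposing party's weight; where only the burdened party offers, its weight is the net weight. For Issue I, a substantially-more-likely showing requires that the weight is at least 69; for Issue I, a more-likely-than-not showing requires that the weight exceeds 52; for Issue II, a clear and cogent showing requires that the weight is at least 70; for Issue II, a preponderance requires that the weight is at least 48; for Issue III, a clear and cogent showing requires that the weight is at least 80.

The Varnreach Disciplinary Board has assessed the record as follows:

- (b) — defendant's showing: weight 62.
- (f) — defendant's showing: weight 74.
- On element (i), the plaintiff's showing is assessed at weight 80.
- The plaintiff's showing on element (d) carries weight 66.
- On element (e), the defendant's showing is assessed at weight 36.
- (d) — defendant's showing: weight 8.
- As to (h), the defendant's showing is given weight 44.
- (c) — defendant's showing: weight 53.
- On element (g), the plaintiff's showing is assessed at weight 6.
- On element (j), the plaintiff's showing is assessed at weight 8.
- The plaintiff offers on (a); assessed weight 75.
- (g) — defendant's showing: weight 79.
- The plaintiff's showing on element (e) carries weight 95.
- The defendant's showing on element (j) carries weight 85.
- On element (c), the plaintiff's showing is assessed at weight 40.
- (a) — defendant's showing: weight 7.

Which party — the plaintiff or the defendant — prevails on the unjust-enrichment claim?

plaintiff

— Issue I —
Stage I.1 (plaintiff, a substantially-more-likely showing, weight is at least 69): (a) net 75−7=68 < 69 — fails.
  Not every element is met, so the plaintiff fails to carry Stage I.1.
The analysis ends at Stage I.1; the defendant prevails on this issue.
— Issue II —
Stage II.1 (plaintiff, a preponderance, weight is at least 48): (d) net 66−8=58 ≥ 48 — meets; (e) net 95−36=59 ≥ 48 — meets.
  All elements met. The burden passes to the defendant.
Stage II.2 (defendant, a clear and cogent showing, weight is at least 70): (f) 74 ≥ 70 — meets; (g) net 79−6=73 ≥ 70 — meets.
  Stage II.2 carried; the burden remains with the defendant.
Stage II.3 (defendant, a preponderance, weight is at least 48): (h) 44 < 48 — fails.
  The defendant does not carry Stage II.3.
The plaintiff prevails on this issue.
— Issue III —
Stage III.1 (plaintiff, a clear and cogent showing, weight is at least 80): (i) 80 ≥ 80 — meets.
  Stage III.1 is satisfied; the onus moves to the defendant.
Stage III.2 (defendant, a clear and cogent showing, weight is at least 80): (j) net 85−8=77 < 80 — fails.
  The defendant does not carry Stage III.2.
So the plaintiff prevails on this issue.
Per-issue: Issue I → defendant; Issue II → plaintiff; Issue III → plaintiff. The plaintiff must prevail on a majority of issues; overall, the plaintiff prevails.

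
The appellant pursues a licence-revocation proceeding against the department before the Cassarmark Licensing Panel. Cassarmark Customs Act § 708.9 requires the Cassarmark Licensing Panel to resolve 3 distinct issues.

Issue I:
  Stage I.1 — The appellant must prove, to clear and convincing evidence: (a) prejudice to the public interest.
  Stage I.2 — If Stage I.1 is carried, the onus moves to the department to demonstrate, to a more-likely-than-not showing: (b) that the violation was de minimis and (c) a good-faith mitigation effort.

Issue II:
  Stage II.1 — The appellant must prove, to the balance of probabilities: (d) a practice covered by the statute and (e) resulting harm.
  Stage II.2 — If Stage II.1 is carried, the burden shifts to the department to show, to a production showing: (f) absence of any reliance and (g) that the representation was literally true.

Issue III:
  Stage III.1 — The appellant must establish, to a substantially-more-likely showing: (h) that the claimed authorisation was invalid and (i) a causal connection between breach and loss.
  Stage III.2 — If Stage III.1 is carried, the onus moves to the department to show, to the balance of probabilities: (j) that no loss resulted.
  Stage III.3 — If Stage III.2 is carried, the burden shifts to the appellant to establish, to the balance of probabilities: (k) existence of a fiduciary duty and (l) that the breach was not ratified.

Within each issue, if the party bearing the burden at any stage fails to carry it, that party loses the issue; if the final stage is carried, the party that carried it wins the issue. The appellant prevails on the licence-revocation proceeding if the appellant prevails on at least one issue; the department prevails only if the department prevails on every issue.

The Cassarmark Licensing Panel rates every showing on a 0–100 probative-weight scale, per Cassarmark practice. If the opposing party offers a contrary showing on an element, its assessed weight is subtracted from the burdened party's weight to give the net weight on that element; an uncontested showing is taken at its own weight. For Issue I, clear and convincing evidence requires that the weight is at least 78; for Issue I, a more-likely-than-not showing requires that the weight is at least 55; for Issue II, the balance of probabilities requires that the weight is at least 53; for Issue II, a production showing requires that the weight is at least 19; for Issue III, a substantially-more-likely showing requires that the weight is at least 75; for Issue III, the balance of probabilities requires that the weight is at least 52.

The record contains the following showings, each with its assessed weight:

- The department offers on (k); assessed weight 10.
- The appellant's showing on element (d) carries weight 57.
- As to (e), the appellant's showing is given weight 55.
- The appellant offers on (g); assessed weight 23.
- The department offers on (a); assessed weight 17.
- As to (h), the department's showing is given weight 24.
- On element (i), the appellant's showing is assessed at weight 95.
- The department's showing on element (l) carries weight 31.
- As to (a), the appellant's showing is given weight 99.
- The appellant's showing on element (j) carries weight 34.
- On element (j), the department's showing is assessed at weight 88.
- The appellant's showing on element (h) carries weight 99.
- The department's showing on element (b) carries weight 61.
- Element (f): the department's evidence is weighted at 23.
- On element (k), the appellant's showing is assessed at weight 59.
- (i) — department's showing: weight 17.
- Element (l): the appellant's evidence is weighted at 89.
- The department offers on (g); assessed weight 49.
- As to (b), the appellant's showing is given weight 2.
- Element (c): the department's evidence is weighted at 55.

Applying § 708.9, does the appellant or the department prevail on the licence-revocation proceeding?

— Issue I —
Stage I.1 — burden on appellant; standard: clear and convincing evidence (weight is at least 78).
    (a): 99 − 17 = 82 ≥ 78 [met]
  All elements met. The burden passes to the department.
Stage I.2 — burden on department; standard: a more-likely-than-not showing (weight is at least 55).
    (b): 61 − 2 = 59 ≥ 55 [met]
    (c): 55 ≥ 55 [met]
  All elements met at the final stage.
With every stage satisfied, the department prevails on this issue.
— Issue II —
Stage II.1 (appellant, the balance of probabilities, weight is at least 53): (d) 57 ≥ 53 — meets; (e) 55 ≥ 53 — meets.
  The appellant carries Stage II.1; the department now bears the burden.
Stage II.2 (department, a production showing, weight is at least 19): (f) 23 ≥ 19 — meets; (g) net 49−23=26 ≥ 19 — meets.
  Stage II.2 carried; the final stage is satisfied.
With every stage satisfied, the department prevails on this issue.
— Issue III —
Stage III.1 (appellant, a substantially-more-likely showing, weight is at least 75): (h) net 99−24=75 ≥ 75 — meets; (i) net 95−17=78 ≥ 75 — meets.
  The appellant carries Stage III.1; the department now bears the burden.
Stage III.2 (department, the balance of probabilities, weight is at least 52): (j) net 88−34=54 ≥ 52 — meets.
  All elements met. The burden passes to the appellant.
Stage III.3 (appellant, the balance of probabilities, weight is at least 52): (k) net 59−10=49 < 52 — fails; (l) net 89−31=58 ≥ 52 — meets.
  Stage III.3 not carried; the appellant fails its burden.
So the department prevails on this issue.
Per-issue: Issue I → department; Issue II → department; Issue III → department. The appellant must prevail on at least one issue; overall, the department prevails.

department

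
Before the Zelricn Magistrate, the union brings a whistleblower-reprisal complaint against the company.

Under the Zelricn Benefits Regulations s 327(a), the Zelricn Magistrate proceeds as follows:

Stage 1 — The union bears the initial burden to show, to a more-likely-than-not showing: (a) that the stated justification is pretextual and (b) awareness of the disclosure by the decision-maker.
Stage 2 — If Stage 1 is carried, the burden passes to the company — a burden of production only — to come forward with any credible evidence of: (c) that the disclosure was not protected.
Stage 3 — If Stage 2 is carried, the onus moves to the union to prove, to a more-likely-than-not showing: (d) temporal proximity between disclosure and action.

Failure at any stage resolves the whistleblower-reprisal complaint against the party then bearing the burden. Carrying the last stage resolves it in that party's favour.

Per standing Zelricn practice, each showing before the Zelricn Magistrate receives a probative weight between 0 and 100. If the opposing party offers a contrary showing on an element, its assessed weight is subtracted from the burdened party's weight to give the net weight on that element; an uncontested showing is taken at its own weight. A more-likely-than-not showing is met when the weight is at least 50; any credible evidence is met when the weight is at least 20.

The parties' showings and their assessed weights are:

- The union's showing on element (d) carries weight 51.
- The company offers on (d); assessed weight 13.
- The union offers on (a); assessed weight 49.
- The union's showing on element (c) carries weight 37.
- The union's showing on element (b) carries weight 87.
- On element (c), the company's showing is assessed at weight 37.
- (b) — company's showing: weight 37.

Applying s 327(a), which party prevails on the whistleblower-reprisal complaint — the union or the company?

Stage 1 — burden on union; standard: a more-likely-than-not showing (weight is at least 50).
    (a): 49 < 50 [not met]
    (b): 87 − 37 = 50 ≥ 50 [met]
  Stage 1 not carried; the union fails its burden.
So the company prevails.

company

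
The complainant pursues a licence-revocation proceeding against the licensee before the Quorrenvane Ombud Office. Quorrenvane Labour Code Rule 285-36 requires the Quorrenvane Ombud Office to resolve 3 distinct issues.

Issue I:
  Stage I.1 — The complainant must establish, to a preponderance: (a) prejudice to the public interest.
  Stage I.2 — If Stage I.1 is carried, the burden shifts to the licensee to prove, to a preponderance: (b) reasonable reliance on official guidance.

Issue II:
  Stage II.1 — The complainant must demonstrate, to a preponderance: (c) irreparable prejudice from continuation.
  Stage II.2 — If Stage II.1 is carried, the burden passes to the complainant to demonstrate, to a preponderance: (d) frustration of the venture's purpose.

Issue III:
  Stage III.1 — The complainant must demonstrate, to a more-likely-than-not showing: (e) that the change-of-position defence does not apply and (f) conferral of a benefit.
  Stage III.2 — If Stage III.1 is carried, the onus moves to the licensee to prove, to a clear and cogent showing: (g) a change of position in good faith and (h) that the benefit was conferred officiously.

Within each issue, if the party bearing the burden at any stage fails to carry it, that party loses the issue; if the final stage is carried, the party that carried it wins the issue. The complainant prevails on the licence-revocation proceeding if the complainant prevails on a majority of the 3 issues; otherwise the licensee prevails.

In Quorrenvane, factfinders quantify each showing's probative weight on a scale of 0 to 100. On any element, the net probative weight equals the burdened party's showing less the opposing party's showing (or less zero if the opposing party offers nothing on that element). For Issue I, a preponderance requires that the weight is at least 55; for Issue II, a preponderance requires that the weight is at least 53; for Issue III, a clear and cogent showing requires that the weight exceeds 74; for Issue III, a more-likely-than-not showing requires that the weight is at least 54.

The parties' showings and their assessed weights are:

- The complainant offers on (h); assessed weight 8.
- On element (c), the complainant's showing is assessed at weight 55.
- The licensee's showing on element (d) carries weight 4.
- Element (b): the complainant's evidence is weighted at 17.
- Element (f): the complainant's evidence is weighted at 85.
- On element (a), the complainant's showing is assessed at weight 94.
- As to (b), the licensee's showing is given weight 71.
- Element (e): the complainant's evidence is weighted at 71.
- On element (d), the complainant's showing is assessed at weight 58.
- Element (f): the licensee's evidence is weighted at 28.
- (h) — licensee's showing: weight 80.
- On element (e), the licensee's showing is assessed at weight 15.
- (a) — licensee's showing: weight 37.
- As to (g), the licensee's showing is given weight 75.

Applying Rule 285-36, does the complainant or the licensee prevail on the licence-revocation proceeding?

complainant

— Issue I —
At Stage I.1 the complainant must meet a preponderance (weight is at least 55): on (a) the weight is 94 less the opposing 37 gives net 57, which does reach 55, so (a) meets the standard.
  The complainant carries Stage I.1; the licensee now bears the burden.
At Stage I.2 the licensee must meet a preponderance (weight is at least 55): on (b) the weight is 71 less the opposing 17 gives net 54, which does not reach 55, so (b) does not meet the standard.
  Stage I.2 not carried; the licensee fails its burden.
The analysis ends at Stage I.2; the complainant prevails on this issue.
— Issue II —
Stage II.1 — burden on complainant; standard: a preponderance (weight is at least 53).
    (c): 55 ≥ 53 [met]
  Stage II.1 carried; the burden remains with the complainant.
Stage II.2 — burden on complainant; standard: a preponderance (weight is at least 53).
    (d): 58 − 4 = 54 ≥ 53 [met]
  All elements met at the final stage.
All stages carried — the complainant prevails on this issue.
— Issue III —
At Stage III.1 the complainant must meet a more-likely-than-not showing (weight is at least 54): on (e) the weight is 71 less the opposing 15 gives net 56, ≥ 54, so (e) meets the standard; on (f) the weight is 85 less the opposing 28 gives net 57, which does reach 54, so (f) meets the standard.
  Stage III.1 carried; the burden shifts to the licensee.
At Stage III.2 the licensee must meet a clear and cogent showing (weight exceeds 74): on (g) the weight is 75, > 74, so (g) meets the standard; on (h) the weight is 80 less the opposing 8 gives net 72, ≤ 74, so (h) does not meet the standard.
  Not every element is met, so the licensee fails to carry Stage III.2.
The complainant prevails on this issue.
Per-issue: Issue I → complainant; Issue II → complainant; Issue III → complainant. The complainant must prevail on a majority of issues; overall, the complainant prevails.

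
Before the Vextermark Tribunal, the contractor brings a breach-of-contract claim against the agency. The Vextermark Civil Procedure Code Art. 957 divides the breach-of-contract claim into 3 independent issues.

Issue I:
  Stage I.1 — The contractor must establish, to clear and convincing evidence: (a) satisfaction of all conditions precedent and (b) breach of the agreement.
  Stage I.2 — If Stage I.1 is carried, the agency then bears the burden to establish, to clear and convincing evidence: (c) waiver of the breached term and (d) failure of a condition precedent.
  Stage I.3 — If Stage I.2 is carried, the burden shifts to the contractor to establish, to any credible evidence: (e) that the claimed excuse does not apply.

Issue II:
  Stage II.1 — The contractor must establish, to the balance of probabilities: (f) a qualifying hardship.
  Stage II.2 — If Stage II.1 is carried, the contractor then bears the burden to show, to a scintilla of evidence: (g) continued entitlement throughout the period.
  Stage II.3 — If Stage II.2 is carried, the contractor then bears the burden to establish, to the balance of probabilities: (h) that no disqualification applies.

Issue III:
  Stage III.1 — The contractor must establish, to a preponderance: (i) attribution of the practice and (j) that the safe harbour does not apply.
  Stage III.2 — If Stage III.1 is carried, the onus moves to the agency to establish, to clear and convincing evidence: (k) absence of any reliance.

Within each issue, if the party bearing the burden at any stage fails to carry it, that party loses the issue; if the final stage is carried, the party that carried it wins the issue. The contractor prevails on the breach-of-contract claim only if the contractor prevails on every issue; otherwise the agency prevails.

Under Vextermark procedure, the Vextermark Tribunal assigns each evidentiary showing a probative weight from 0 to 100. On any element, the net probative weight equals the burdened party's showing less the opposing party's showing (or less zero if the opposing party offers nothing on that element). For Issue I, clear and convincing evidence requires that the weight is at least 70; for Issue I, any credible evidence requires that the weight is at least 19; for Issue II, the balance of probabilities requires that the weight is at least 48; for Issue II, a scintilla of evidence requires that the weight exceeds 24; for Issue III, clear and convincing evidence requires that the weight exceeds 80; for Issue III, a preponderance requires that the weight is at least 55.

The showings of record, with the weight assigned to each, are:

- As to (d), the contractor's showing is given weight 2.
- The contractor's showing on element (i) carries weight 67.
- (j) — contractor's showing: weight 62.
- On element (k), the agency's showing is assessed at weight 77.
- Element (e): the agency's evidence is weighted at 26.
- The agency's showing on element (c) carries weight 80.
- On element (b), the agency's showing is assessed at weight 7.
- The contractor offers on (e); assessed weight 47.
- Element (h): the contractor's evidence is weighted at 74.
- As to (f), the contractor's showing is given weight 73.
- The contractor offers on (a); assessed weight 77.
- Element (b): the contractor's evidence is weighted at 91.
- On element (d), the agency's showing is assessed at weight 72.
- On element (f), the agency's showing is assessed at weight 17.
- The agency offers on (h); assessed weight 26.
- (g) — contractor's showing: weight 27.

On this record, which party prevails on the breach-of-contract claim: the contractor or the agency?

contractor

— Issue I —
Stage I.1 (contractor, clear and convincing evidence, weight is at least 70): (a) 77 ≥ 70 — meets; (b) net 91−7=84 ≥ 70 — meets.
  All elements met. The burden passes to the agency.
Stage I.2 (agency, clear and convincing evidence, weight is at least 70): (c) 80 ≥ 70 — meets; (d) net 72−2=70 ≥ 70 — meets.
  Stage I.2 carried; the burden shifts to the contractor.
Stage I.3 (contractor, any credible evidence, weight is at least 19): (e) net 47−26=21 ≥ 19 — meets.
  The contractor carries the last stage.
Every stage carried; the contractor prevails on this issue.
— Issue II —
Stage II.1 — burden on contractor; standard: the balance of probabilities (weight is at least 48).
    (f): 73 − 17 = 56 ≥ 48 [met]
  All elements met. The contractor retains the burden for Stage II.2.
Stage II.2 — burden on contractor; standard: a scintilla of evidence (weight exceeds 24).
    (g): 27 > 24 [met]
  Stage II.2 carried; the burden remains with the contractor.
Stage II.3 — burden on contractor; standard: the balance of probabilities (weight is at least 48).
    (h): 74 − 26 = 48 ≥ 48 [met]
  Stage II.3 carried; the final stage is satisfied.
All stages carried — the contractor prevails on this issue.
— Issue III —
Stage III.1 (contractor, a preponderance, weight is at least 55): (i) 67 ≥ 55 — meets; (j) 62 ≥ 55 — meets.
  Stage III.1 carried; the burden shifts to the agency.
Stage III.2 (agency, clear and convincing evidence, weight exceeds 80): (k) 77 ≤ 80 — fails.
  Stage III.2 not carried; the agency fails its burden.
The analysis ends at Stage III.2; the contractor prevails on this issue.
Per-issue: Issue I → contractor; Issue II → contractor; Issue III → contractor. The contractor must prevail on every issue; overall, the contractor prevails.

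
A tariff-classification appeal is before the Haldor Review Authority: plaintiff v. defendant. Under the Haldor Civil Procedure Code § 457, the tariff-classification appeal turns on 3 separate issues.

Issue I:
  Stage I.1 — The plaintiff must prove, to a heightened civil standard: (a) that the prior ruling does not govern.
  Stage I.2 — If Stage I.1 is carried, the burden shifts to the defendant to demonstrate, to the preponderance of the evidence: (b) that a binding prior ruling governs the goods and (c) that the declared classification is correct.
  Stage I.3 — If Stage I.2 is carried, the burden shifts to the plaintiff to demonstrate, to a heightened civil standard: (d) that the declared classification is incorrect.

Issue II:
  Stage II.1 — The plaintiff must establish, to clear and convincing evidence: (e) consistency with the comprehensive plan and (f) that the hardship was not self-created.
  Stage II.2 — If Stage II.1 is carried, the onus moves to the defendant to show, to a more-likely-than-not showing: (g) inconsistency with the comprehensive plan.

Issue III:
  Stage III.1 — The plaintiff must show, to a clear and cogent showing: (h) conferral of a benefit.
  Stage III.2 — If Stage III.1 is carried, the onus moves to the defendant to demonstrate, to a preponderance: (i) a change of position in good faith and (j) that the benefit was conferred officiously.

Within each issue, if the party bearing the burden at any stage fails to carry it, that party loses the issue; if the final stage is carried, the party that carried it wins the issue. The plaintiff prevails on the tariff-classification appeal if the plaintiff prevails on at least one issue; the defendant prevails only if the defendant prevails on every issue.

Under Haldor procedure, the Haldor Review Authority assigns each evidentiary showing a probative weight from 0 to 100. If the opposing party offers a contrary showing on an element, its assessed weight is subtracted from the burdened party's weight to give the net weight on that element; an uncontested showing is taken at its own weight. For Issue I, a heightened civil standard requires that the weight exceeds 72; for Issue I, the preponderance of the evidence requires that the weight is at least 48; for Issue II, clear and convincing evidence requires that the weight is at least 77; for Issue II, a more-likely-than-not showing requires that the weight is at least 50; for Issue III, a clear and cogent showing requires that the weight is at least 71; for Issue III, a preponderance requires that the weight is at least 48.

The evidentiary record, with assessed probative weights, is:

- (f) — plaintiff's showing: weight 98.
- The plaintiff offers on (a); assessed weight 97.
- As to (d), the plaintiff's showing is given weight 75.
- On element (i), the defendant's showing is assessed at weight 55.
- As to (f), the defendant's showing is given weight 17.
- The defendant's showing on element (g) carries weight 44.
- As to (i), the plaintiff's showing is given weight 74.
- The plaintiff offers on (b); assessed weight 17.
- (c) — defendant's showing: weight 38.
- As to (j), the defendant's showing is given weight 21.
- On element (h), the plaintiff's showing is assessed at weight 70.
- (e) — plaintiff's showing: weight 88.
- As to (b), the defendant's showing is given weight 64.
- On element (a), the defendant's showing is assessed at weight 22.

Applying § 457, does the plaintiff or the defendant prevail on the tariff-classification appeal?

plaintiff

— Issue I —
Stage I.1 (plaintiff, a heightened civil standard, weight exceeds 72): (a) net 97−22=75 > 72 — meets.
  The plaintiff carries Stage I.1; the defendant now bears the burden.
Stage I.2 (defendant, the preponderance of the evidence, weight is at least 48): (b) net 64−17=47 < 48 — fails; (c) 38 < 48 — fails.
  Not every element is met, so the defendant fails to carry Stage I.2.
The analysis ends at Stage I.2; the plaintiff prevails on this issue.
— Issue II —
Stage II.1 (plaintiff, clear and convincing evidence, weight is at least 77): (e) 88 ≥ 77 — meets; (f) net 98−17=81 ≥ 77 — meets.
  All elements met. The burden passes to the defendant.
Stage II.2 (defendant, a more-likely-than-not showing, weight is at least 50): (g) 44 < 50 — fails.
  Stage II.2 not carried; the defendant fails its burden.
The plaintiff prevails on this issue.
— Issue III —
Stage III.1 (plaintiff, a clear and cogent showing, weight is at least 71): (h) 70 < 71 — fails.
  Not every element is met, so the plaintiff fails to carry Stage III.1.
The analysis ends at Stage III.1; the defendant prevails on this issue.
Per-issue: Issue I → plaintiff; Issue II → plaintiff; Issue III → defendant. The plaintiff must prevail on at least one issue; overall, the plaintiff prevails.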